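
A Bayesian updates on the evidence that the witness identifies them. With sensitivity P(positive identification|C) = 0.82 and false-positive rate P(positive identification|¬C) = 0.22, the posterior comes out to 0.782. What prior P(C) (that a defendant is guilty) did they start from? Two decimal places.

Bayes' rule in odds form gives O(C|E) = O(C)·[P(E|C)/P(E|¬C)], hence O(C) = O(C|E)/LR.
Posterior odds = 0.782/(1−0.782) = 3.5872. LR = 0.82/0.22 = 3.7273.
Prior odds = 3.5872/3.7273 = 0.9624, so P(C) = 0.9624/(1+0.9624) ≈ 0.49.

P(C) = 0.49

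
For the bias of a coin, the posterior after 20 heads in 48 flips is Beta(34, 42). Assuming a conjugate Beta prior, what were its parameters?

A Beta(a, b) prior with s successes and f failures in binomial data gives a Beta(a+s, b+f) posterior.
So a = 34 − 20 = 14 and b = 42 − 28 = 14.

Beta(14, 14)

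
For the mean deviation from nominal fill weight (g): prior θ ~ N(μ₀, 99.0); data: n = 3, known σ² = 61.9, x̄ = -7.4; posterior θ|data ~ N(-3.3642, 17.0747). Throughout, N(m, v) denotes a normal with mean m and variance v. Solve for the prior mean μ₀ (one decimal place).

With known observation variance, the Normal–Normal posterior has precision τ_n = τ₀ + n/σ² and mean μ_n = (τ₀μ₀ + (n/σ²)x̄)/τ_n.
Here τ₀ = 1/99.0 = 0.010101 and τ_data = 3/61.9 = 0.048465, so τ_n = 0.058566.
Rearranging for μ₀: μ₀ = (μ_n·τ_n − τ_data·x̄)/τ₀ = (-3.3642·0.058566 − 0.048465·-7.4) / 0.010101 = 0.161613/0.010101 ≈ 16.0.

μ₀ = 16.0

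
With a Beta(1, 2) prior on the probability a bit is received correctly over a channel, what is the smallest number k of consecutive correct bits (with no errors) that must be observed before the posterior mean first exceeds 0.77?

After k correct bits and 0 errors the posterior is Beta(1+k, 2), with mean (1+k)/(1+2+k).
Set (1+k)/(3+k) > 0.77 and solve: k > (0.77·3 − 1)/(1 − 0.77) = 5.696.
The smallest integer exceeding 5.696 is 6.

k = 6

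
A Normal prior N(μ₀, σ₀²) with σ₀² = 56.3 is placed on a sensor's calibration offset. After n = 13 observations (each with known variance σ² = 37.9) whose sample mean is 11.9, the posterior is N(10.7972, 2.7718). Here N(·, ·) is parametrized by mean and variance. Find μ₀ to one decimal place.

μ₀ = -10.5

With known observation variance, the Normal–Normal posterior has precision τ_n = τ₀ + n/σ² and mean μ_n = (τ₀μ₀ + (n/σ²)x̄)/τ_n.
Here τ₀ = 1/56.3 = 0.017762 and τ_data = 13/37.9 = 0.343008, so τ_n = 0.360770.
Rearranging for μ₀: μ₀ = (μ_n·τ_n − τ_data·x̄)/τ₀ = (10.7972·0.360770 − 0.343008·11.9) / 0.017762 = -0.186489/0.017762 ≈ -10.5.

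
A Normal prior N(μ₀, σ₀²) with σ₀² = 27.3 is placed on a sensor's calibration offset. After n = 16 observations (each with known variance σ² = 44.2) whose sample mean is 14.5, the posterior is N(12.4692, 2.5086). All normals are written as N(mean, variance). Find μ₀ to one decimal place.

μ₀ = -7.6

The posterior mean is a precision-weighted average: μ_n = (τ₀μ₀ + τ_data·x̄)/(τ₀+τ_data), with τ₀=1/σ₀² and τ_data=n/σ².
Here τ₀ = 1/27.3 = 0.036630 and τ_data = 16/44.2 = 0.361991, so τ_n = 0.398621.
Rearranging for μ₀: μ₀ = (μ_n·τ_n − τ_data·x̄)/τ₀ = (12.4692·0.398621 − 0.361991·14.5) / 0.036630 = -0.278385/0.036630 ≈ -7.6.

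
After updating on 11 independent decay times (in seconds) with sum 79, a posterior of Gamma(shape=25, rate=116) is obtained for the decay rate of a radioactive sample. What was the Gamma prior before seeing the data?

For an exponential likelihood with a Gamma(α, β) prior on the rate, n observations with total T give posterior Gamma(α+n, β+T).
So α = 25 − 11 = 14 and β = 116 − 79 = 37.

Gamma(shape=14, rate=37)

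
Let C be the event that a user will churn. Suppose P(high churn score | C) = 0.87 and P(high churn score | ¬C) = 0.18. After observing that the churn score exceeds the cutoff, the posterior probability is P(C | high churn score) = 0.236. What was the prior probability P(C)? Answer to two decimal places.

In odds form, posterior odds = prior odds × likelihood ratio, so prior odds = posterior odds ÷ LR.
Posterior odds = 0.236/(1−0.236) = 0.3089. LR = 0.87/0.18 = 4.8333.
Prior odds = 0.3089/4.8333 = 0.0639, so P(C) = 0.0639/(1+0.0639) ≈ 0.06.

P(C) = 0.06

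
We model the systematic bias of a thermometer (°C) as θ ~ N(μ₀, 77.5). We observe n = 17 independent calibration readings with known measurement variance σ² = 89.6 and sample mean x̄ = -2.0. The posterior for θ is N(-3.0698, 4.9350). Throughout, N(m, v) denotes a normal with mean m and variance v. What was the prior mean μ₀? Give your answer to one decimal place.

μ₀ = -18.8

With known observation variance, the Normal–Normal posterior has precision τ_n = τ₀ + n/σ² and mean μ_n = (τ₀μ₀ + (n/σ²)x̄)/τ_n.
Here τ₀ = 1/77.5 = 0.012903 and τ_data = 17/89.6 = 0.189732, so τ_n = 0.202635.
Rearranging for μ₀: μ₀ = (μ_n·τ_n − τ_data·x̄)/τ₀ = (-3.0698·0.202635 − 0.189732·-2.0) / 0.012903 = -0.242585/0.012903 ≈ -18.8.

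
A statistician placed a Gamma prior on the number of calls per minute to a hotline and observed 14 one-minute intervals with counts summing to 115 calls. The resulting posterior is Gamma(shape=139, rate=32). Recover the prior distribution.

Gamma(shape=24, rate=18)

Gamma–Poisson conjugacy: posterior shape = α + Σxᵢ, posterior rate = β + n.
So α = 139 − 115 = 24 and β = 32 − 14 = 18.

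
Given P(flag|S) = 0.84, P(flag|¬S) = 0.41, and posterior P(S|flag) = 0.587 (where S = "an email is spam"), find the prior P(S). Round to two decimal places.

In odds form, posterior odds = prior odds × likelihood ratio, so prior odds = posterior odds ÷ LR.
Posterior odds = 0.587/(1−0.587) = 1.4213. LR = 0.84/0.41 = 2.0488.
Prior odds = 1.4213/2.0488 = 0.6937, so P(S) = 0.6937/(1+0.6937) ≈ 0.41.

P(S) = 0.41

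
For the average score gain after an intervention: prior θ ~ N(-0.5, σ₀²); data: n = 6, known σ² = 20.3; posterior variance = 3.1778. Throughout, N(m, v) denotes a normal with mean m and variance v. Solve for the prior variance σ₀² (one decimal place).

Posterior precision equals prior precision plus data precision: 1/σ_n² = 1/σ₀² + n/σ².
So 1/σ₀² = 1/3.1778 − 6/20.3 = 0.314683 − 0.295567 = 0.019116.
Hence σ₀² = 1/0.019116 ≈ 52.3.

σ₀² = 52.3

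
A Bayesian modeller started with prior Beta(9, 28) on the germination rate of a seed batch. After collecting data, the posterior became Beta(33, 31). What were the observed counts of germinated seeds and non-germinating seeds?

Beta is conjugate to the binomial likelihood: posterior = Beta(a+s, b+f).
Match parameters: s=33−9=24, f=31−28=3.

24 germinated seeds and 3 non-germinating seeds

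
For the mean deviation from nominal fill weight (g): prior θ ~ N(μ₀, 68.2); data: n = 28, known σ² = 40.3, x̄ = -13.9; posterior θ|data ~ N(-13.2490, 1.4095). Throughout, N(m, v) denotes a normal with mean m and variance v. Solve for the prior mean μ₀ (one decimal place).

μ₀ = 17.6

The posterior mean is a precision-weighted average: μ_n = (τ₀μ₀ + τ_data·x̄)/(τ₀+τ_data), with τ₀=1/σ₀² and τ_data=n/σ².
Here τ₀ = 1/68.2 = 0.014663 and τ_data = 28/40.3 = 0.694789, so τ_n = 0.709452.
Rearranging for μ₀: μ₀ = (μ_n·τ_n − τ_data·x̄)/τ₀ = (-13.2490·0.709452 − 0.694789·-13.9) / 0.014663 = 0.258038/0.014663 ≈ 17.6.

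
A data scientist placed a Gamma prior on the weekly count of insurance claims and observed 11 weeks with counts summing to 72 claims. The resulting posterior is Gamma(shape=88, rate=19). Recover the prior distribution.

Gamma(shape=16, rate=8)

A Gamma(α, β) prior (rate parametrization) on a Poisson rate with n observations summing to S gives posterior Gamma(α+S, β+n).
So α = 88 − 72 = 16 and β = 19 − 11 = 8.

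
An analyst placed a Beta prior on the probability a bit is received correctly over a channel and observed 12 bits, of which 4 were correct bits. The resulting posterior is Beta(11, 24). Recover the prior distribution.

Under Beta–binomial conjugacy the posterior parameters are (a+s, b+f).
So a = 11 − 4 = 7 and b = 24 − 8 = 16.

Beta(7, 16)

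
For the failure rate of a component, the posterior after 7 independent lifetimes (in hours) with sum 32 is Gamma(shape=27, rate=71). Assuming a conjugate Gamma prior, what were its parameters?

For an exponential likelihood with a Gamma(α, β) prior on the rate, n observations with total T give posterior Gamma(α+n, β+T).
So α = 27 − 7 = 20 and β = 71 − 32 = 39.

Gamma(shape=20, rate=39)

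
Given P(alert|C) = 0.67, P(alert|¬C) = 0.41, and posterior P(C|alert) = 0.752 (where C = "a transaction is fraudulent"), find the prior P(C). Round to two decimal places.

P(C) = 0.65

Bayes' rule in odds form gives O(C|E) = O(C)·[P(E|C)/P(E|¬C)], hence O(C) = O(C|E)/LR.
Posterior odds = 0.752/(1−0.752) = 3.0323. LR = 0.67/0.41 = 1.6341.
Prior odds = 3.0323/1.6341 = 1.8556, so P(C) = 1.8556/(1+1.8556) ≈ 0.65.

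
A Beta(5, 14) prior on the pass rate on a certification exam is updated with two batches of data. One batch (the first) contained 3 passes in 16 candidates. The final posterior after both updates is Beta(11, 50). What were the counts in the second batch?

Because Beta–binomial updating is additive in the counts, the combined data contributed (α_post−α_prior, β_post−β_prior) successes and failures.
Total across both batches: 11−5=6 passes, 50−14=36 failures.
Subtract the first batch: 6−3=3 passes and 36−13=23 failures.

3 passes and 23 failures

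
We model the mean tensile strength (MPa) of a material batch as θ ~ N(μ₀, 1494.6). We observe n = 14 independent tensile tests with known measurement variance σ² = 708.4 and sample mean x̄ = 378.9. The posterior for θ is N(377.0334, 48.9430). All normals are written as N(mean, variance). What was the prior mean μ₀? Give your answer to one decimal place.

μ₀ = 321.9

The posterior mean is a precision-weighted average: μ_n = (τ₀μ₀ + τ_data·x̄)/(τ₀+τ_data), with τ₀=1/σ₀² and τ_data=n/σ².
Here τ₀ = 1/1494.6 = 0.000669 and τ_data = 14/708.4 = 0.019763, so τ_n = 0.020432.
Rearranging for μ₀: μ₀ = (μ_n·τ_n − τ_data·x̄)/τ₀ = (377.0334·0.020432 − 0.019763·378.9) / 0.000669 = 0.215346/0.000669 ≈ 321.9.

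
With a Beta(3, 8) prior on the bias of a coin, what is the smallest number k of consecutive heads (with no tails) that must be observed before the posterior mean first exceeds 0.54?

k = 7

After k heads and 0 tails the posterior is Beta(3+k, 8), with mean (3+k)/(3+8+k).
Set (3+k)/(11+k) > 0.54 and solve: k > (0.54·11 − 3)/(1 − 0.54) = 6.391.
The smallest integer exceeding 6.391 is 7, and checking k=7: (10)/(18) = 0.5556 > 0.54.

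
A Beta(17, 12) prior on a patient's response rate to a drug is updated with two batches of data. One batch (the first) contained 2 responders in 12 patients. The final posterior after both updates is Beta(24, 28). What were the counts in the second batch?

Because Beta–binomial updating is additive in the counts, the combined data contributed (α_post−α_prior, β_post−β_prior) successes and failures.
Total across both batches: 24−17=7 responders, 28−12=16 non-responders.
Subtract the first batch: 7−2=5 responders and 16−10=6 non-responders.

5 responders and 6 non-responders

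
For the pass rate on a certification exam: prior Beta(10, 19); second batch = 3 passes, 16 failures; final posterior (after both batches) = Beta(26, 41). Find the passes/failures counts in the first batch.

13 passes and 6 failures

Because Beta–binomial updating is additive in the counts, the combined data contributed (α_post−α_prior, β_post−β_prior) successes and failures.
Total across both batches: 26−10=16 passes, 41−19=22 failures.
Subtract the second batch: 16−3=13 passes and 22−16=6 failures.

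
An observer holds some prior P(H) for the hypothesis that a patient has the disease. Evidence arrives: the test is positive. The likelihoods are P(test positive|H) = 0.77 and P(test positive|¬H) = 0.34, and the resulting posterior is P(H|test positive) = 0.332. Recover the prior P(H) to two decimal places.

P(H) = 0.18

In odds form, posterior odds = prior odds × likelihood ratio, so prior odds = posterior odds ÷ LR.
Posterior odds = 0.332/(1−0.332) = 0.4970. LR = 0.77/0.34 = 2.2647.
Prior odds = 0.4970/2.2647 = 0.2195, so P(H) = 0.2195/(1+0.2195) ≈ 0.18.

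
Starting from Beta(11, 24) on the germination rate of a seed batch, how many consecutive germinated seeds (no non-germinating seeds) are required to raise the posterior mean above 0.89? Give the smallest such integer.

After k germinated seeds and 0 non-germinating seeds the posterior is Beta(11+k, 24), with mean (11+k)/(11+24+k).
Set (11+k)/(35+k) > 0.89 and solve: k > (0.89·35 − 11)/(1 − 0.89) = 183.182.
The smallest integer exceeding 183.182 is 184.

k = 184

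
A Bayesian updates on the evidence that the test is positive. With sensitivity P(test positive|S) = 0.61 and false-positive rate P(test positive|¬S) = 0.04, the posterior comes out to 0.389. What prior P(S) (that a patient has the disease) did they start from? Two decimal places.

P(S) = 0.04

In odds form, posterior odds = prior odds × likelihood ratio, so prior odds = posterior odds ÷ LR.
Posterior odds = 0.389/(1−0.389) = 0.6367. LR = 0.61/0.04 = 15.2500.
Prior odds = 0.6367/15.2500 = 0.0418, so P(S) = 0.0418/(1+0.0418) ≈ 0.04.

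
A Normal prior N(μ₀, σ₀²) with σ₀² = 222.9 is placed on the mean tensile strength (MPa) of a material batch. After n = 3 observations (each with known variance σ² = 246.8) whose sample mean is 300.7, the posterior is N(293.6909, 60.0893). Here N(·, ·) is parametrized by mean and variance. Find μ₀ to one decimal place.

With known observation variance, the Normal–Normal posterior has precision τ_n = τ₀ + n/σ² and mean μ_n = (τ₀μ₀ + (n/σ²)x̄)/τ_n.
Here τ₀ = 1/222.9 = 0.004486 and τ_data = 3/246.8 = 0.012156, so τ_n = 0.016642.
Rearranging for μ₀: μ₀ = (μ_n·τ_n − τ_data·x̄)/τ₀ = (293.6909·0.016642 − 0.012156·300.7) / 0.004486 = 1.232295/0.004486 ≈ 274.7.

μ₀ = 274.7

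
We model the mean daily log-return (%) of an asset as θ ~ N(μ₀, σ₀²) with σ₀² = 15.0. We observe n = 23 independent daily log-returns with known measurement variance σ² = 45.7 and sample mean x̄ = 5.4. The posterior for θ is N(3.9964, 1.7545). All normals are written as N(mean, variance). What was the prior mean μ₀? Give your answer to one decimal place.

μ₀ = -6.6

The posterior mean is a precision-weighted average: μ_n = (τ₀μ₀ + τ_data·x̄)/(τ₀+τ_data), with τ₀=1/σ₀² and τ_data=n/σ².
Here τ₀ = 1/15.0 = 0.066667 and τ_data = 23/45.7 = 0.503282, so τ_n = 0.569949.
Rearranging for μ₀: μ₀ = (μ_n·τ_n − τ_data·x̄)/τ₀ = (3.9964·0.569949 − 0.503282·5.4) / 0.066667 = -0.439979/0.066667 ≈ -6.6.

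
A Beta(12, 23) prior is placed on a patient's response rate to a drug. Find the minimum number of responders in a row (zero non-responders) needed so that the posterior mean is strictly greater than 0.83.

k = 101

After k responders and 0 non-responders the posterior is Beta(12+k, 23), with mean (12+k)/(12+23+k).
Set (12+k)/(35+k) > 0.83 and solve: k > (0.83·35 − 12)/(1 − 0.83) = 100.294.
The smallest integer exceeding 100.294 is 101.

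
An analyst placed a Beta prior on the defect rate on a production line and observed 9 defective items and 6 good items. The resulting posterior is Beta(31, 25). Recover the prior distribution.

Beta(22, 19)

Beta is conjugate to the binomial likelihood: posterior = Beta(α+s, β+f).
Subtract the data counts: 31−9=22, 25−6=19.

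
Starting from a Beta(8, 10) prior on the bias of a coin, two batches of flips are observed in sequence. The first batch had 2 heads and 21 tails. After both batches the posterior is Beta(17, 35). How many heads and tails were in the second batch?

7 heads and 4 tails

Because Beta–binomial updating is additive in the counts, the combined data contributed (α_post−α_prior, β_post−β_prior) successes and failures.
Total across both batches: 17−8=9 heads, 35−10=25 tails.
Subtract the first batch: 9−2=7 heads and 25−21=4 tails.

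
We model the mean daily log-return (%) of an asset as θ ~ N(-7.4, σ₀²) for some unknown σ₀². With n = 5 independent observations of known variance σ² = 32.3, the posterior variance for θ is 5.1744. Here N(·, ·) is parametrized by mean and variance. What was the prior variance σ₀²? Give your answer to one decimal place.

Posterior precision equals prior precision plus data precision: 1/σ_n² = 1/σ₀² + n/σ².
So 1/σ₀² = 1/5.1744 − 5/32.3 = 0.193259 − 0.154799 = 0.038460.
Hence σ₀² = 1/0.038460 ≈ 26.0.

σ₀² = 26.0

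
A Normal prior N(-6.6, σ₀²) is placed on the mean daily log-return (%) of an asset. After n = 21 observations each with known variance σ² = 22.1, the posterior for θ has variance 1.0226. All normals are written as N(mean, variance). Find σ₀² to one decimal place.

σ₀² = 36.1

Posterior precision equals prior precision plus data precision: 1/σ_n² = 1/σ₀² + n/σ².
So 1/σ₀² = 1/1.0226 − 21/22.1 = 0.977899 − 0.950226 = 0.027673.
Hence σ₀² = 1/0.027673 ≈ 36.1.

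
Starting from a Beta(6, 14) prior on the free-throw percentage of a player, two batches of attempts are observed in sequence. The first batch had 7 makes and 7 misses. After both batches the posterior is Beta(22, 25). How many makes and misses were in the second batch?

9 makes and 4 misses

Sequential conjugate updates are equivalent to a single update on the pooled data, so total successes = posterior α − prior α and total failures = posterior β − prior β.
Total across both batches: 22−6=16 makes, 25−14=11 misses.
Subtract the first batch: 16−7=9 makes and 11−7=4 misses.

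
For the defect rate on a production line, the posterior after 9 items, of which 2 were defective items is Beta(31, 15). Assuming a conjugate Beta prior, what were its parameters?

Beta(29, 8)

Beta is conjugate to the binomial likelihood: posterior = Beta(a+s, b+f).
So a = 31 − 2 = 29 and b = 15 − 7 = 8.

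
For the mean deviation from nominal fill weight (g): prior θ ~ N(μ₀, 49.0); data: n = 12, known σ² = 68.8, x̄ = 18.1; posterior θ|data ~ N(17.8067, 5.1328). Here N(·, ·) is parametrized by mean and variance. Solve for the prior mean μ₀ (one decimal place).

With known observation variance, the Normal–Normal posterior has precision τ_n = τ₀ + n/σ² and mean μ_n = (τ₀μ₀ + (n/σ²)x̄)/τ_n.
Here τ₀ = 1/49.0 = 0.020408 and τ_data = 12/68.8 = 0.174419, so τ_n = 0.194827.
Rearranging for μ₀: μ₀ = (μ_n·τ_n − τ_data·x̄)/τ₀ = (17.8067·0.194827 − 0.174419·18.1) / 0.020408 = 0.312242/0.020408 ≈ 15.3.

μ₀ = 15.3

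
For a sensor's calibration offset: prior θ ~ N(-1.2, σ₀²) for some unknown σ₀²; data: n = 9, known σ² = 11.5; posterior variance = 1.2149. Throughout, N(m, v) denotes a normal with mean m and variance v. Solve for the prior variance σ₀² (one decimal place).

For the Normal–Normal model with known σ², precisions add: τ_n = τ₀ + n/σ².
So 1/σ₀² = 1/1.2149 − 9/11.5 = 0.823113 − 0.782609 = 0.040504.
Hence σ₀² = 1/0.040504 ≈ 24.7.

σ₀² = 24.7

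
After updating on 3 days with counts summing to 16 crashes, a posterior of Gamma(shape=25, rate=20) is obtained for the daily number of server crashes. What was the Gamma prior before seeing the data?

Gamma(shape=9, rate=17)

A Gamma(α, β) prior (rate parametrization) on a Poisson rate with n observations summing to S gives posterior Gamma(α+S, β+n).
So α = 25 − 16 = 9 and β = 20 − 3 = 17.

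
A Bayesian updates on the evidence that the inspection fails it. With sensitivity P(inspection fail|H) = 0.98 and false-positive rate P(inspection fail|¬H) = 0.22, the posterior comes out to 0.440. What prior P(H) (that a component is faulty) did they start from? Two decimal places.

P(H) = 0.15

In odds form, posterior odds = prior odds × likelihood ratio, so prior odds = posterior odds ÷ LR.
Posterior odds = 0.440/(1−0.440) = 0.7857. LR = 0.98/0.22 = 4.4545.
Prior odds = 0.7857/4.4545 = 0.1764, so P(H) = 0.1764/(1+0.1764) ≈ 0.15.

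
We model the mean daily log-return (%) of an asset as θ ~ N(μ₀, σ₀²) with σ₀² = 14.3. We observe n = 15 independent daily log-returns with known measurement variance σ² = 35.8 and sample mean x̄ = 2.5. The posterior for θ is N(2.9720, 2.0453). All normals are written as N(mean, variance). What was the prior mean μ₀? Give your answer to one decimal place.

μ₀ = 5.8

The posterior mean is a precision-weighted average: μ_n = (τ₀μ₀ + τ_data·x̄)/(τ₀+τ_data), with τ₀=1/σ₀² and τ_data=n/σ².
Here τ₀ = 1/14.3 = 0.069930 and τ_data = 15/35.8 = 0.418994, so τ_n = 0.488924.
Rearranging for μ₀: μ₀ = (μ_n·τ_n − τ_data·x̄)/τ₀ = (2.9720·0.488924 − 0.418994·2.5) / 0.069930 = 0.405597/0.069930 ≈ 5.8.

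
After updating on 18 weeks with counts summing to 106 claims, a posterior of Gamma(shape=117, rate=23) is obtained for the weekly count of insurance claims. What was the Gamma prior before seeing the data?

Gamma(shape=11, rate=5)

A Gamma(α, β) prior (rate parametrization) on a Poisson rate with n observations summing to S gives posterior Gamma(α+S, β+n).
So α = 117 − 106 = 11 and β = 23 − 18 = 5.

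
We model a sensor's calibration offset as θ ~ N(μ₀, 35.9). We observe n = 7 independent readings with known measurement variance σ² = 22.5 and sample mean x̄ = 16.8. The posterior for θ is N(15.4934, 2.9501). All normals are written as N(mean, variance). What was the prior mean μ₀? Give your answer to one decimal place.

The posterior mean is a precision-weighted average: μ_n = (τ₀μ₀ + τ_data·x̄)/(τ₀+τ_data), with τ₀=1/σ₀² and τ_data=n/σ².
Here τ₀ = 1/35.9 = 0.027855 and τ_data = 7/22.5 = 0.311111, so τ_n = 0.338966.
Rearranging for μ₀: μ₀ = (μ_n·τ_n − τ_data·x̄)/τ₀ = (15.4934·0.338966 − 0.311111·16.8) / 0.027855 = 0.025071/0.027855 ≈ 0.9.

μ₀ = 0.9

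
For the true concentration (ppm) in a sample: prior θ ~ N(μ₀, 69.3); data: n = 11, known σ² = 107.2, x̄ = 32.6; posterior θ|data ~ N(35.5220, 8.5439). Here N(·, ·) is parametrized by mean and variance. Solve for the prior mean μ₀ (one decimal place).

μ₀ = 56.3

With known observation variance, the Normal–Normal posterior has precision τ_n = τ₀ + n/σ² and mean μ_n = (τ₀μ₀ + (n/σ²)x̄)/τ_n.
Here τ₀ = 1/69.3 = 0.014430 and τ_data = 11/107.2 = 0.102612, so τ_n = 0.117042.
Rearranging for μ₀: μ₀ = (μ_n·τ_n − τ_data·x̄)/τ₀ = (35.5220·0.117042 − 0.102612·32.6) / 0.014430 = 0.812415/0.014430 ≈ 56.3.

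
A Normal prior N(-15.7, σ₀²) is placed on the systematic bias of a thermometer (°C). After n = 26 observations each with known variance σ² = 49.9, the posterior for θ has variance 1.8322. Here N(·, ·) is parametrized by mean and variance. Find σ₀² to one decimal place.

For the Normal–Normal model with known σ², precisions add: τ_n = τ₀ + n/σ².
So 1/σ₀² = 1/1.8322 − 26/49.9 = 0.545792 − 0.521042 = 0.024750.
Hence σ₀² = 1/0.024750 ≈ 40.4.

σ₀² = 40.4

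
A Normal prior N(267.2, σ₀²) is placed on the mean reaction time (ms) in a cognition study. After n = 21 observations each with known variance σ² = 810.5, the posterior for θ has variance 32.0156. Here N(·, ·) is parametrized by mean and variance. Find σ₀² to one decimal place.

σ₀² = 187.8

Posterior precision equals prior precision plus data precision: 1/σ_n² = 1/σ₀² + n/σ².
So 1/σ₀² = 1/32.0156 − 21/810.5 = 0.031235 − 0.025910 = 0.005325.
Hence σ₀² = 1/0.005325 ≈ 187.8.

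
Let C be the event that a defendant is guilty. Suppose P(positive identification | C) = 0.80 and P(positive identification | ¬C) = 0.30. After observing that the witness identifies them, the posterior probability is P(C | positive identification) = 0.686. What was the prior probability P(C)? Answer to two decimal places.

In odds form, posterior odds = prior odds × likelihood ratio, so prior odds = posterior odds ÷ LR.
Posterior odds = 0.686/(1−0.686) = 2.1847. LR = 0.80/0.30 = 2.6667.
Prior odds = 2.1847/2.6667 = 0.8193, so P(C) = 0.8193/(1+0.8193) ≈ 0.45.

P(C) = 0.45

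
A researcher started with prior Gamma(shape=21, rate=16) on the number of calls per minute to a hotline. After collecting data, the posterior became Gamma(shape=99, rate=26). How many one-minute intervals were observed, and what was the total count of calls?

n = 10 one-minute intervals with total 78 calls

A Gamma(α, β) prior (rate parametrization) on a Poisson rate with n observations summing to S gives posterior Gamma(α+S, β+n).
Matching: Σxᵢ = 99 − 21 = 78 and n = 26 − 16 = 10.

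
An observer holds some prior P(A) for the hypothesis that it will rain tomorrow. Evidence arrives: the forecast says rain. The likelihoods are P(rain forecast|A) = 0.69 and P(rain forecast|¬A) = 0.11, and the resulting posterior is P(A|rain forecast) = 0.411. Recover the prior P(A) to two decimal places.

In odds form, posterior odds = prior odds × likelihood ratio, so prior odds = posterior odds ÷ LR.
Posterior odds = 0.411/(1−0.411) = 0.6978. LR = 0.69/0.11 = 6.2727.
Prior odds = 0.6978/6.2727 = 0.1112, so P(A) = 0.1112/(1+0.1112) ≈ 0.10.

P(A) = 0.10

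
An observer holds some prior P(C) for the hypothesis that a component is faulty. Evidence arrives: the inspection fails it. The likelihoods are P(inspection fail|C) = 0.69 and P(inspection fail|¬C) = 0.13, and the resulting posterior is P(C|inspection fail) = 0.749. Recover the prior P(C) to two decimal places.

P(C) = 0.36

In odds form, posterior odds = prior odds × likelihood ratio, so prior odds = posterior odds ÷ LR.
Posterior odds = 0.749/(1−0.749) = 2.9841. LR = 0.69/0.13 = 5.3077.
Prior odds = 2.9841/5.3077 = 0.5622, so P(C) = 0.5622/(1+0.5622) ≈ 0.36.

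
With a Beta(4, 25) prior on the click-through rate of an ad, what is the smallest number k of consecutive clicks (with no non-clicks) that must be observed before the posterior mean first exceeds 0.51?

k = 23

After k clicks and 0 non-clicks the posterior is Beta(4+k, 25), with mean (4+k)/(4+25+k).
Set (4+k)/(29+k) > 0.51 and solve: k > (0.51·29 − 4)/(1 − 0.51) = 22.020.
The smallest integer exceeding 22.020 is 23, and checking k=23: (27)/(52) = 0.5192 > 0.51.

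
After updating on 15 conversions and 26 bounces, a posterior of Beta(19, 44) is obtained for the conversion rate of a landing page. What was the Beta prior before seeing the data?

Beta is conjugate to the binomial likelihood: posterior = Beta(a+s, b+f).
Subtract the data counts: 19−15=4, 44−26=18.

Beta(4, 18)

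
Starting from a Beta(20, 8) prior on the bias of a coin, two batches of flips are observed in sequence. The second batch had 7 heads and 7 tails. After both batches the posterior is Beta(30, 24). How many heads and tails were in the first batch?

3 heads and 9 tails

Because Beta–binomial updating is additive in the counts, the combined data contributed (α_post−α_prior, β_post−β_prior) successes and failures.
Total across both batches: 30−20=10 heads, 24−8=16 tails.
Subtract the second batch: 10−7=3 heads and 16−7=9 tails.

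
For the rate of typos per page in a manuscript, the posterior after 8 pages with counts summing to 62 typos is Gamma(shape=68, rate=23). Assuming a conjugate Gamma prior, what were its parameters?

Gamma–Poisson conjugacy: posterior shape = α + Σxᵢ, posterior rate = β + n.
So α = 68 − 62 = 6 and β = 23 − 8 = 15.

Gamma(shape=6, rate=15)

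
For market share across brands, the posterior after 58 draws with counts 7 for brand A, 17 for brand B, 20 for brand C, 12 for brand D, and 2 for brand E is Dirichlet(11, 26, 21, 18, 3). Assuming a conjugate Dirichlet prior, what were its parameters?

For a Dirichlet(α) prior with multinomial counts c, the posterior is Dirichlet(α + c) componentwise.
Subtract each count from the matching posterior parameter: 11−7=4, 26−17=9, 21−20=1, 18−12=6, 3−2=1.

Dirichlet(4, 9, 1, 6, 1)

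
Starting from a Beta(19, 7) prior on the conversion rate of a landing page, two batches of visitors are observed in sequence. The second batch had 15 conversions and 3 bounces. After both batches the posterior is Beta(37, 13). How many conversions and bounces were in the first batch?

Sequential conjugate updates are equivalent to a single update on the pooled data, so total successes = posterior α − prior α and total failures = posterior β − prior β.
Total across both batches: 37−19=18 conversions, 13−7=6 bounces.
Subtract the second batch: 18−15=3 conversions and 6−3=3 bounces.

3 conversions and 3 bounces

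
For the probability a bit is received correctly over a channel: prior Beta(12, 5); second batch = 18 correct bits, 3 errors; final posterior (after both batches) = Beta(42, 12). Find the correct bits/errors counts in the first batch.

12 correct bits and 4 errors

Because Beta–binomial updating is additive in the counts, the combined data contributed (α_post−α_prior, β_post−β_prior) successes and failures.
Total across both batches: 42−12=30 correct bits, 12−5=7 errors.
Subtract the second batch: 30−18=12 correct bits and 7−3=4 errors.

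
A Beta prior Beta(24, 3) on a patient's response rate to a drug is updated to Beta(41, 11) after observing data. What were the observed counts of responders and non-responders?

17 responders and 8 non-responders

A Beta(α, β) prior with s successes and f failures in binomial data gives a Beta(α+s, β+f) posterior.
So s = 41 − 24 = 17 and f = 11 − 3 = 8.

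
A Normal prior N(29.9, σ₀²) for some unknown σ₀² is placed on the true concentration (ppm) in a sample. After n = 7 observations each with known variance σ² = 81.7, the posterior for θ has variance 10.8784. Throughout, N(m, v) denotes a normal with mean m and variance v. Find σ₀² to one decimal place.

For the Normal–Normal model with known σ², precisions add: τ_n = τ₀ + n/σ².
So 1/σ₀² = 1/10.8784 − 7/81.7 = 0.091925 − 0.085679 = 0.006246.
Hence σ₀² = 1/0.006246 ≈ 160.1.

σ₀² = 160.1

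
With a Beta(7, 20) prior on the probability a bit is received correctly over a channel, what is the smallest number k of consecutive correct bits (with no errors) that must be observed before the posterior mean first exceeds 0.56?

After k correct bits and 0 errors the posterior is Beta(7+k, 20), with mean (7+k)/(7+20+k).
Set (7+k)/(27+k) > 0.56 and solve: k > (0.56·27 − 7)/(1 − 0.56) = 18.455.
The smallest integer exceeding 18.455 is 19.

k = 19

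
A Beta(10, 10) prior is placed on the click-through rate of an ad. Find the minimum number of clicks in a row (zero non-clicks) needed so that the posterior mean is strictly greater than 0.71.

After k clicks and 0 non-clicks the posterior is Beta(10+k, 10), with mean (10+k)/(10+10+k).
Set (10+k)/(20+k) > 0.71 and solve: k > (0.71·20 − 10)/(1 − 0.71) = 14.483.
The smallest integer exceeding 14.483 is 15, and checking k=15: (25)/(35) = 0.7143 > 0.71.

k = 15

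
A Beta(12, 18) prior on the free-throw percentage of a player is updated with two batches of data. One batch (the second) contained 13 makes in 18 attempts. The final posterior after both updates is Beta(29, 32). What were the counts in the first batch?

4 makes and 9 misses

Sequential conjugate updates are equivalent to a single update on the pooled data, so total successes = posterior α − prior α and total failures = posterior β − prior β.
Total across both batches: 29−12=17 makes, 32−18=14 misses.
Subtract the second batch: 17−13=4 makes and 14−5=9 misses.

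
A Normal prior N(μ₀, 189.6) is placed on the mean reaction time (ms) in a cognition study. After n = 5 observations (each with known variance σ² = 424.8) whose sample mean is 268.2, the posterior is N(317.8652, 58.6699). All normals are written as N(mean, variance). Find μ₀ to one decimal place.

The posterior mean is a precision-weighted average: μ_n = (τ₀μ₀ + τ_data·x̄)/(τ₀+τ_data), with τ₀=1/σ₀² and τ_data=n/σ².
Here τ₀ = 1/189.6 = 0.005274 and τ_data = 5/424.8 = 0.011770, so τ_n = 0.017044.
Rearranging for μ₀: μ₀ = (μ_n·τ_n − τ_data·x̄)/τ₀ = (317.8652·0.017044 − 0.011770·268.2) / 0.005274 = 2.260980/0.005274 ≈ 428.7.

μ₀ = 428.7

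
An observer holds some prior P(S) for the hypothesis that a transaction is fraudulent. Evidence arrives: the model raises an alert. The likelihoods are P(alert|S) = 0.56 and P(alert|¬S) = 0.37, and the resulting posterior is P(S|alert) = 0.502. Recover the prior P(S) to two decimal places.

In odds form, posterior odds = prior odds × likelihood ratio, so prior odds = posterior odds ÷ LR.
Posterior odds = 0.502/(1−0.502) = 1.0080. LR = 0.56/0.37 = 1.5135.
Prior odds = 1.0080/1.5135 = 0.6660, so P(S) = 0.6660/(1+0.6660) ≈ 0.40.

P(S) = 0.40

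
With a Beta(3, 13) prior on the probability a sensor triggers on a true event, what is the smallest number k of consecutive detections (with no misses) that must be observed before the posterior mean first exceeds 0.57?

After k detections and 0 misses the posterior is Beta(3+k, 13), with mean (3+k)/(3+13+k).
Set (3+k)/(16+k) > 0.57 and solve: k > (0.57·16 − 3)/(1 − 0.57) = 14.233.
The smallest integer exceeding 14.233 is 15.

k = 15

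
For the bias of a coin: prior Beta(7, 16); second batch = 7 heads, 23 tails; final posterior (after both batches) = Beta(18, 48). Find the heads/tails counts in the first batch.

4 heads and 9 tails

Sequential conjugate updates are equivalent to a single update on the pooled data, so total successes = posterior α − prior α and total failures = posterior β − prior β.
Total across both batches: 18−7=11 heads, 48−16=32 tails.
Subtract the second batch: 11−7=4 heads and 32−23=9 tails.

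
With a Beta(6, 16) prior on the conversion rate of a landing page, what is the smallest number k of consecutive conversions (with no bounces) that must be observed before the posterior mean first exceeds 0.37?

k = 4

After k conversions and 0 bounces the posterior is Beta(6+k, 16), with mean (6+k)/(6+16+k).
Set (6+k)/(22+k) > 0.37 and solve: k > (0.37·22 − 6)/(1 − 0.37) = 3.397.
The smallest integer exceeding 3.397 is 4, and checking k=4: (10)/(26) = 0.3846 > 0.37.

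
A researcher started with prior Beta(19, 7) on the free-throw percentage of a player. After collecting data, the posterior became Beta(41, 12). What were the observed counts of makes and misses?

22 makes and 5 misses

A Beta(α, β) prior with s successes and f failures in binomial data gives a Beta(α+s, β+f) posterior.
So s = 41 − 19 = 22 and f = 12 − 7 = 5.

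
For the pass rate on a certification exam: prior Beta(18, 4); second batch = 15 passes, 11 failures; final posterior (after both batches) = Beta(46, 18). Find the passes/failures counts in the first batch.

13 passes and 3 failures

Sequential conjugate updates are equivalent to a single update on the pooled data, so total successes = posterior α − prior α and total failures = posterior β − prior β.
Total across both batches: 46−18=28 passes, 18−4=14 failures.
Subtract the second batch: 28−15=13 passes and 14−11=3 failures.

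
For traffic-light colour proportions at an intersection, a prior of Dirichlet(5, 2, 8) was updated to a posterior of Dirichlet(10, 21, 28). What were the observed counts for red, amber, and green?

counts (5, 19, 20)

For a Dirichlet(α) prior with multinomial counts c, the posterior is Dirichlet(α + c) componentwise.
Counts are posterior − prior componentwise: 10−5=5, 21−2=19, 28−8=20.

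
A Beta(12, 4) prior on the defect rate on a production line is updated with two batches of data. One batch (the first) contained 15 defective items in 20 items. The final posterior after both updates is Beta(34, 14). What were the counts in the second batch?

Sequential conjugate updates are equivalent to a single update on the pooled data, so total successes = posterior α − prior α and total failures = posterior β − prior β.
Total across both batches: 34−12=22 defective items, 14−4=10 good items.
Subtract the first batch: 22−15=7 defective items and 10−5=5 good items.

7 defective items and 5 good items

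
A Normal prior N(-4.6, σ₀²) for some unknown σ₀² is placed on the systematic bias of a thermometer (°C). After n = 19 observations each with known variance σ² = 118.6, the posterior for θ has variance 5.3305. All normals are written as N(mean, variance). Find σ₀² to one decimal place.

For the Normal–Normal model with known σ², precisions add: τ_n = τ₀ + n/σ².
So 1/σ₀² = 1/5.3305 − 19/118.6 = 0.187600 − 0.160202 = 0.027398.
Hence σ₀² = 1/0.027398 ≈ 36.5.

σ₀² = 36.5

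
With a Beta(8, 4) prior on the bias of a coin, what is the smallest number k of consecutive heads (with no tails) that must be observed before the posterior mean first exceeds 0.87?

k = 19

After k heads and 0 tails the posterior is Beta(8+k, 4), with mean (8+k)/(8+4+k).
Set (8+k)/(12+k) > 0.87 and solve: k > (0.87·12 − 8)/(1 − 0.87) = 18.769.
The smallest integer exceeding 18.769 is 19.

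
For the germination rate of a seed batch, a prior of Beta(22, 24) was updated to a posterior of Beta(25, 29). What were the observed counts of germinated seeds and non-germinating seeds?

3 germinated seeds and 5 non-germinating seeds

Under Beta–binomial conjugacy the posterior parameters are (a+s, b+f).
Match parameters: s=25−22=3, f=29−24=5.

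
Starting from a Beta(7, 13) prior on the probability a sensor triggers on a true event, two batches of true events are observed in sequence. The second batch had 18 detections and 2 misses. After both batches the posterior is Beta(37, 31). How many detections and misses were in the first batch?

Because Beta–binomial updating is additive in the counts, the combined data contributed (α_post−α_prior, β_post−β_prior) successes and failures.
Total across both batches: 37−7=30 detections, 31−13=18 misses.
Subtract the second batch: 30−18=12 detections and 18−2=16 misses.

12 detections and 16 misses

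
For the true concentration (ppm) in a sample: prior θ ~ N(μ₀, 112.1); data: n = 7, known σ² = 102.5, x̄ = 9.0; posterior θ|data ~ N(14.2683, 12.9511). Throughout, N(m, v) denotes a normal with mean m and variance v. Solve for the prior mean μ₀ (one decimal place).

μ₀ = 54.6

With known observation variance, the Normal–Normal posterior has precision τ_n = τ₀ + n/σ² and mean μ_n = (τ₀μ₀ + (n/σ²)x̄)/τ_n.
Here τ₀ = 1/112.1 = 0.008921 and τ_data = 7/102.5 = 0.068293, so τ_n = 0.077214.
Rearranging for μ₀: μ₀ = (μ_n·τ_n − τ_data·x̄)/τ₀ = (14.2683·0.077214 − 0.068293·9.0) / 0.008921 = 0.487076/0.008921 ≈ 54.6.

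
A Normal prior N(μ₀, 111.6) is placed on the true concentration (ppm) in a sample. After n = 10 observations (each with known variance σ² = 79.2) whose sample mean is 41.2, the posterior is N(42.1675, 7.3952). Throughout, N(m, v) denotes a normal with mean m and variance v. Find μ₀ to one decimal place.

μ₀ = 55.8

With known observation variance, the Normal–Normal posterior has precision τ_n = τ₀ + n/σ² and mean μ_n = (τ₀μ₀ + (n/σ²)x̄)/τ_n.
Here τ₀ = 1/111.6 = 0.008961 and τ_data = 10/79.2 = 0.126263, so τ_n = 0.135224.
Rearranging for μ₀: μ₀ = (μ_n·τ_n − τ_data·x̄)/τ₀ = (42.1675·0.135224 − 0.126263·41.2) / 0.008961 = 0.500022/0.008961 ≈ 55.8.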